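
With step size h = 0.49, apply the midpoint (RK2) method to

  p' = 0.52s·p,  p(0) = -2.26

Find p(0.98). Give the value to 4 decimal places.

Midpoint: k1 = f(s_n, p_n); k2 = f(s_n + h/2, p_n + (h/2)·k1); p_{n+1} = p_n + h·k2.
s=0.000000, p=-2.260000:
  k1 = f(0.000000, -2.260000) = 0.000000
  k2 = f(0.245000, -2.260000) = -0.287924
  p ← -2.260000 + 0.49·(-0.287924) = -2.401083
s=0.490000, p=-2.401083:
  k1 = f(0.490000, -2.401083) = -0.611796
  k2 = f(0.735000, -2.550973) = -0.974982
  p ← -2.401083 + 0.49·(-0.974982) = -2.878824
p(0.98) ≈ -2.8788

-2.8788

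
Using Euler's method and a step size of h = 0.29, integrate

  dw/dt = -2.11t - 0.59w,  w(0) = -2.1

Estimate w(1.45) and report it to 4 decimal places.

Euler: w_{n+1} = w_n + h·f(t_n, w_n).
t=0.000000, w=-2.100000: f=1.239000 → w ← -2.100000 + 0.29·1.239000 = -1.740690
t=0.290000, w=-1.740690: f=0.415107 → w ← -1.740690 + 0.29·0.415107 = -1.620309
t=0.580000, w=-1.620309: f=-0.267818 → w ← -1.620309 + 0.29·(-0.267818) = -1.697976
t=0.870000, w=-1.697976: f=-0.833894 → w ← -1.697976 + 0.29·(-0.833894) = -1.939805
t=1.160000, w=-1.939805: f=-1.303115 → w ← -1.939805 + 0.29·(-1.303115) = -2.317709
w(1.45) ≈ -2.3177

-2.3177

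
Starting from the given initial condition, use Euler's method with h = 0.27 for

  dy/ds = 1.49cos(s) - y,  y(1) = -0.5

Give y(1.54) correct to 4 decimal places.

Euler: y_{n+1} = y_n + h·f(s_n, y_n).
s=1.000000, y=-0.500000: f=1.305050 → y ← -0.500000 + 0.27·1.305050 = -0.147636
s=1.270000, y=-0.147636: f=0.589095 → y ← -0.147636 + 0.27·0.589095 = 0.011419
y(1.54) ≈ 0.0114

0.0114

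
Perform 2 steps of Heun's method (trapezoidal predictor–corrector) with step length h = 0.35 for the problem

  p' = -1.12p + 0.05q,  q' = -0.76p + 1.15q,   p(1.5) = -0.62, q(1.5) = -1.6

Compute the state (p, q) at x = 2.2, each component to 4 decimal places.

Heun on (p,q): k1 = f(x_n, state_n); k2 = f(x_n + h, state_n + h·k1); state_{n+1} = state_n + (h/2)·(k1 + k2).
1.500000: (-0.620000, -1.600000)
  k1 = (0.614400, -1.368800)
  predictor → (-0.404960, -2.079080)
  k2 = (0.349601, -2.083172)
  → (-0.451300, -2.204095)
1.850000: (-0.451300, -2.204095)
  k1 = (0.395251, -2.191722)
  predictor → (-0.312962, -2.971198)
  k2 = (0.201957, -3.179026)
  → (-0.346788, -3.143976)
(p(2.2), q(2.2)) ≈ (-0.3468, -3.1440)

-0.3468, -3.1440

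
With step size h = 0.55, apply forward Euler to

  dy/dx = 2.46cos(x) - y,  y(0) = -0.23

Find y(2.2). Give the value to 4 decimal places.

0.5166

Euler: y_{n+1} = y_n + h·f(x_n, y_n).
x=0.000000, y=-0.230000: f=2.690000 → y ← -0.230000 + 0.55·2.690000 = 1.249500
x=0.550000, y=1.249500: f=0.847710 → y ← 1.249500 + 0.55·0.847710 = 1.715741
x=1.100000, y=1.715741: f=-0.599894 → y ← 1.715741 + 0.55·(-0.599894) = 1.385799
x=1.650000, y=1.385799: f=-1.580436 → y ← 1.385799 + 0.55·(-1.580436) = 0.516559
y(2.2) ≈ 0.5166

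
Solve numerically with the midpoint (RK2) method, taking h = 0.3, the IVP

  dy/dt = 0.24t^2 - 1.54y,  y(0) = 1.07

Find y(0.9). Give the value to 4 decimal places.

0.3304

Midpoint: k1 = f(t_n, y_n); k2 = f(t_n + h/2, y_n + (h/2)·k1); y_{n+1} = y_n + h·k2.
t=0.000000, y=1.070000:
  k1 = f(0.000000, 1.070000) = -1.647800
  k2 = f(0.150000, 0.822830) = -1.261758
  y ← 1.070000 + 0.3·(-1.261758) = 0.691473
t=0.300000, y=0.691473:
  k1 = f(0.300000, 0.691473) = -1.043268
  k2 = f(0.450000, 0.534982) = -0.775273
  y ← 0.691473 + 0.3·(-0.775273) = 0.458891
t=0.600000, y=0.458891:
  k1 = f(0.600000, 0.458891) = -0.620292
  k2 = f(0.750000, 0.365847) = -0.428404
  y ← 0.458891 + 0.3·(-0.428404) = 0.330369
y(0.9) ≈ 0.3304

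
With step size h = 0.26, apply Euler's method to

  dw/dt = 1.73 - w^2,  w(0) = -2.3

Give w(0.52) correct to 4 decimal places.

Euler: w_{n+1} = w_n + h·f(t_n, w_n).
t=0.000000, w=-2.300000: f=-3.560000 → w ← -2.300000 + 0.26·(-3.560000) = -3.225600
t=0.260000, w=-3.225600: f=-8.674495 → w ← -3.225600 + 0.26·(-8.674495) = -5.480969
w(0.52) ≈ -5.4810

-5.4810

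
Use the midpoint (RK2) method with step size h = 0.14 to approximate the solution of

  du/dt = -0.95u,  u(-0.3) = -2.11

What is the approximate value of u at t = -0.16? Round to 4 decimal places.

-1.8480

Midpoint: k1 = f(t_n, u_n); k2 = f(t_n + h/2, u_n + (h/2)·k1); u_{n+1} = u_n + h·k2.
t=-0.300000, u=-2.110000:
  k1 = f(-0.300000, -2.110000) = 2.004500
  k2 = f(-0.230000, -1.969685) = 1.871201
  u ← -2.110000 + 0.14·1.871201 = -1.848032
u(-0.16) ≈ -1.8480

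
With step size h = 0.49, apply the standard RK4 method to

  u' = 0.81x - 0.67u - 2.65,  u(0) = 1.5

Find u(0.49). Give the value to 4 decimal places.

0.0610

RK4: k1 = f(x_n, u_n); k2 = f(x_n + h/2, u_n + (h/2)·k1); k3 = f(x_n + h/2, u_n + (h/2)·k2); k4 = f(x_n + h, u_n + h·k3); u_{n+1} = u_n + (h/6)·(k1 + 2k2 + 2k3 + k4).
x=0.000000, u=1.500000:
  k1 = f(0.000000, 1.500000) = -3.655000
  k2 = f(0.245000, 0.604525) = -2.856582
  k3 = f(0.245000, 0.800137) = -2.987642
  k4 = f(0.490000, 0.036055) = -2.277257
  u ← 1.500000 + (0.49/6)·(k1 + 2k2 + 2k3 + k4) = 0.060976
u(0.49) ≈ 0.0610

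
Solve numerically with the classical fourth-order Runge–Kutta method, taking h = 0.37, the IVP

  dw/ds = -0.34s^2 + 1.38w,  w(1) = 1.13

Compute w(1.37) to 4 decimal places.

RK4: k1 = f(s_n, w_n); k2 = f(s_n + h/2, w_n + (h/2)·k1); k3 = f(s_n + h/2, w_n + (h/2)·k2); k4 = f(s_n + h, w_n + h·k3); w_{n+1} = w_n + (h/6)·(k1 + 2k2 + 2k3 + k4).
s=1.000000, w=1.130000:
  k1 = f(1.000000, 1.130000) = 1.219400
  k2 = f(1.185000, 1.355589) = 1.393276
  k3 = f(1.185000, 1.387756) = 1.437667
  k4 = f(1.370000, 1.661937) = 1.655327
  w ← 1.130000 + (0.37/6)·(k1 + 2k2 + 2k3 + k4) = 1.656424
w(1.37) ≈ 1.6564

1.6564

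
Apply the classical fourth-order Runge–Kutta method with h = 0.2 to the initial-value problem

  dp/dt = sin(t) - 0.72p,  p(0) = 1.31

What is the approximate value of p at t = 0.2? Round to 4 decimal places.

1.1533

RK4: k1 = f(t_n, p_n); k2 = f(t_n + h/2, p_n + (h/2)·k1); k3 = f(t_n + h/2, p_n + (h/2)·k2); k4 = f(t_n + h, p_n + h·k3); p_{n+1} = p_n + (h/6)·(k1 + 2k2 + 2k3 + k4).
t=0.000000, p=1.310000:
  k1 = f(0.000000, 1.310000) = -0.943200
  k2 = f(0.100000, 1.215680) = -0.775456
  k3 = f(0.100000, 1.232454) = -0.787534
  k4 = f(0.200000, 1.152493) = -0.631126
  p ← 1.310000 + (0.2/6)·(k1 + 2k2 + 2k3 + k4) = 1.153323
p(0.2) ≈ 1.1533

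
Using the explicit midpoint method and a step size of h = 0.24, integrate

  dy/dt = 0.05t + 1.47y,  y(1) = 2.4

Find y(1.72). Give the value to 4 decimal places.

Midpoint: k1 = f(t_n, y_n); k2 = f(t_n + h/2, y_n + (h/2)·k1); y_{n+1} = y_n + h·k2.
t=1.000000, y=2.400000:
  k1 = f(1.000000, 2.400000) = 3.578000
  k2 = f(1.120000, 2.829360) = 4.215159
  y ← 2.400000 + 0.24·4.215159 = 3.411638
t=1.240000, y=3.411638:
  k1 = f(1.240000, 3.411638) = 5.077108
  k2 = f(1.360000, 4.020891) = 5.978710
  y ← 3.411638 + 0.24·5.978710 = 4.846529
t=1.480000, y=4.846529:
  k1 = f(1.480000, 4.846529) = 7.198397
  k2 = f(1.600000, 5.710336) = 8.474194
  y ← 4.846529 + 0.24·8.474194 = 6.880335
y(1.72) ≈ 6.8803

6.8803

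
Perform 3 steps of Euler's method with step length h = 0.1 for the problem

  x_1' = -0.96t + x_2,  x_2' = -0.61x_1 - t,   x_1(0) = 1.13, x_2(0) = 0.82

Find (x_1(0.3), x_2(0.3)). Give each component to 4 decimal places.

1.3250, 0.5692

Euler on (x_1,x_2): x_1_{n+1} = x_1_n + h·x_1', x_2_{n+1} = x_2_n + h·x_2'.
0.000000: (1.130000, 0.820000); f=(0.820000, -0.689300) → (1.212000, 0.751070)
0.100000: (1.212000, 0.751070); f=(0.655070, -0.839320) → (1.277507, 0.667138)
0.200000: (1.277507, 0.667138); f=(0.475138, -0.979279) → (1.325021, 0.569210)
(x_1(0.3), x_2(0.3)) ≈ (1.3250, 0.5692)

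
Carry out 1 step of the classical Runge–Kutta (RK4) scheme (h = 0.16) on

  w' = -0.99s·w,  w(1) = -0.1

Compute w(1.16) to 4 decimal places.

-0.0843

RK4: k1 = f(s_n, w_n); k2 = f(s_n + h/2, w_n + (h/2)·k1); k3 = f(s_n + h/2, w_n + (h/2)·k2); k4 = f(s_n + h, w_n + h·k3); w_{n+1} = w_n + (h/6)·(k1 + 2k2 + 2k3 + k4).
s=1.000000, w=-0.100000:
  k1 = f(1.000000, -0.100000) = 0.099000
  k2 = f(1.080000, -0.092080) = 0.098452
  k3 = f(1.080000, -0.092124) = 0.098499
  k4 = f(1.160000, -0.084240) = 0.096741
  w ← -0.100000 + (0.16/6)·(k1 + 2k2 + 2k3 + k4) = -0.084276
w(1.16) ≈ -0.0843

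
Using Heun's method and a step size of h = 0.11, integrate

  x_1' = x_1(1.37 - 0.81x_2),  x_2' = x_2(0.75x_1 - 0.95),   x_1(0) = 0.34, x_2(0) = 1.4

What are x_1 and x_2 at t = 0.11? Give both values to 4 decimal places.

Heun on (x_1,x_2): k1 = f(t_n, state_n); k2 = f(t_n + h, state_n + h·k1); state_{n+1} = state_n + (h/2)·(k1 + k2).
0.000000: (0.340000, 1.400000)
  k1 = (0.080240, -0.973000)
  predictor → (0.348826, 1.292970)
  k2 = (0.112564, -0.890055)
  → (0.350604, 1.297532)
(x_1(0.11), x_2(0.11)) ≈ (0.3506, 1.2975)

0.3506, 1.2975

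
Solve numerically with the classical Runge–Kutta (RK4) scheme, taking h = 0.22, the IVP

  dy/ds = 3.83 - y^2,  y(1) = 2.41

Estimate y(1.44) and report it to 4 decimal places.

2.0326

RK4: k1 = f(s_n, y_n); k2 = f(s_n + h/2, y_n + (h/2)·k1); k3 = f(s_n + h/2, y_n + (h/2)·k2); k4 = f(s_n + h, y_n + h·k3); y_{n+1} = y_n + (h/6)·(k1 + 2k2 + 2k3 + k4).
s=1.000000, y=2.410000:
  k1 = f(1.000000, 2.410000) = -1.978100
  k2 = f(1.110000, 2.192409) = -0.976657
  k3 = f(1.110000, 2.302568) = -1.471818
  k4 = f(1.220000, 2.086200) = -0.522231
  y ← 2.410000 + (0.22/6)·(k1 + 2k2 + 2k3 + k4) = 2.138766
s=1.220000, y=2.138766:
  k1 = f(1.220000, 2.138766) = -0.744322
  k2 = f(1.330000, 2.056891) = -0.400801
  k3 = f(1.330000, 2.094678) = -0.557677
  k4 = f(1.440000, 2.016077) = -0.234568
  y ← 2.138766 + (0.22/6)·(k1 + 2k2 + 2k3 + k4) = 2.032585
y(1.44) ≈ 2.0326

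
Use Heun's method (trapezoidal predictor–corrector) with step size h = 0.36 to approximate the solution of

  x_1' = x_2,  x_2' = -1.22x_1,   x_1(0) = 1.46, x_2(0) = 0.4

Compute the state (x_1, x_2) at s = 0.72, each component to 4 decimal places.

Heun on (x_1,x_2): k1 = f(s_n, state_n); k2 = f(s_n + h, state_n + h·k1); state_{n+1} = state_n + (h/2)·(k1 + k2).
0.000000: (1.460000, 0.400000)
  k1 = (0.400000, -1.781200)
  predictor → (1.604000, -0.241232)
  k2 = (-0.241232, -1.956880)
  → (1.488578, -0.272854)
0.360000: (1.488578, -0.272854)
  k1 = (-0.272854, -1.816065)
  predictor → (1.390351, -0.926638)
  k2 = (-0.926638, -1.696228)
  → (1.272670, -0.905067)
(x_1(0.72), x_2(0.72)) ≈ (1.2727, -0.9051)

1.2727, -0.9051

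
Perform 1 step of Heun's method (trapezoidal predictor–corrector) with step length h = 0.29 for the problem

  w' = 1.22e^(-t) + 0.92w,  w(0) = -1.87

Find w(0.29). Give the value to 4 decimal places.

Heun: k1 = f(t_n, w_n); k2 = f(t_n + h, w_n + h·k1); w_{n+1} = w_n + (h/2)·(k1 + k2).
t=0.000000, w=-1.870000:
  k1 = f(0.000000, -1.870000) = -0.500400
  k2 = f(0.290000, -2.015116) = -0.941025
  w ← -1.870000 + (0.29/2)·(-0.500400 + (-0.941025)) = -2.079007
w(0.29) ≈ -2.0790

-2.0790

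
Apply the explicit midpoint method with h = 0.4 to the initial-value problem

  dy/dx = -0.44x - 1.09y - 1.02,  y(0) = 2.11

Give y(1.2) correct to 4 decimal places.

-0.2840

Midpoint: k1 = f(x_n, y_n); k2 = f(x_n + h/2, y_n + (h/2)·k1); y_{n+1} = y_n + h·k2.
x=0.000000, y=2.110000:
  k1 = f(0.000000, 2.110000) = -3.319900
  k2 = f(0.200000, 1.446020) = -2.684162
  y ← 2.110000 + 0.4·(-2.684162) = 1.036335
x=0.400000, y=1.036335:
  k1 = f(0.400000, 1.036335) = -2.325605
  k2 = f(0.600000, 0.571214) = -1.906623
  y ← 1.036335 + 0.4·(-1.906623) = 0.273686
x=0.800000, y=0.273686:
  k1 = f(0.800000, 0.273686) = -1.670318
  k2 = f(1.000000, -0.060378) = -1.394188
  y ← 0.273686 + 0.4·(-1.394188) = -0.283989
y(1.2) ≈ -0.2840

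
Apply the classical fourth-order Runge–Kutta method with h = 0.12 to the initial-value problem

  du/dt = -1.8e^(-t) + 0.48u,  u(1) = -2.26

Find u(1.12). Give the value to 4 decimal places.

-2.4711

RK4: k1 = f(t_n, u_n); k2 = f(t_n + h/2, u_n + (h/2)·k1); k3 = f(t_n + h/2, u_n + (h/2)·k2); k4 = f(t_n + h, u_n + h·k3); u_{n+1} = u_n + (h/6)·(k1 + 2k2 + 2k3 + k4).
t=1.000000, u=-2.260000:
  k1 = f(1.000000, -2.260000) = -1.746983
  k2 = f(1.060000, -2.364819) = -1.758734
  k3 = f(1.060000, -2.365524) = -1.759072
  k4 = f(1.120000, -2.471089) = -1.773426
  u ← -2.260000 + (0.12/6)·(k1 + 2k2 + 2k3 + k4) = -2.471120
u(1.12) ≈ -2.4711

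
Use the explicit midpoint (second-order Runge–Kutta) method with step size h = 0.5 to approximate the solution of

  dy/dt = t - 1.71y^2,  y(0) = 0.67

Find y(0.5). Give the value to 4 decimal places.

Midpoint: k1 = f(t_n, y_n); k2 = f(t_n + h/2, y_n + (h/2)·k1); y_{n+1} = y_n + h·k2.
t=0.000000, y=0.670000:
  k1 = f(0.000000, 0.670000) = -0.767619
  k2 = f(0.250000, 0.478095) = -0.140863
  y ← 0.670000 + 0.5·(-0.140863) = 0.599568
y(0.5) ≈ 0.5996

0.5996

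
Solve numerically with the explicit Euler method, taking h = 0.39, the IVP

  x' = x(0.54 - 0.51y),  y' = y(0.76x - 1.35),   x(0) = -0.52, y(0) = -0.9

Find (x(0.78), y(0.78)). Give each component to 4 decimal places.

-0.9161, -0.0745

Euler on (x,y): x_{n+1} = x_n + h·x', y_{n+1} = y_n + h·y'.
0.000000: (-0.520000, -0.900000); f=(-0.519480, 1.570680) → (-0.722597, -0.287435)
0.390000: (-0.722597, -0.287435); f=(-0.496129, 0.545889) → (-0.916088, -0.074538)
(x(0.78), y(0.78)) ≈ (-0.9161, -0.0745)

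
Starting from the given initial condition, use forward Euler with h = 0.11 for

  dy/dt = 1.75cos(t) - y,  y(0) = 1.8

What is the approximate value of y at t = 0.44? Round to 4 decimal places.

1.7659

Euler: y_{n+1} = y_n + h·f(t_n, y_n).
t=0.000000, y=1.800000: f=-0.050000 → y ← 1.800000 + 0.11·(-0.050000) = 1.794500
t=0.110000, y=1.794500: f=-0.055077 → y ← 1.794500 + 0.11·(-0.055077) = 1.788442
t=0.220000, y=1.788442: f=-0.080621 → y ← 1.788442 + 0.11·(-0.080621) = 1.779573
t=0.330000, y=1.779573: f=-0.123999 → y ← 1.779573 + 0.11·(-0.123999) = 1.765933
y(0.44) ≈ 1.7659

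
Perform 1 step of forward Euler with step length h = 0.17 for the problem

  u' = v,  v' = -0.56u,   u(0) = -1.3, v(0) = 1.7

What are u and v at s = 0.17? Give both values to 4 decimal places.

-1.0110, 1.8238

Euler on (u,v): u_{n+1} = u_n + h·u', v_{n+1} = v_n + h·v'.
0.000000: (-1.300000, 1.700000); f=(1.700000, 0.728000) → (-1.011000, 1.823760)
(u(0.17), v(0.17)) ≈ (-1.0110, 1.8238)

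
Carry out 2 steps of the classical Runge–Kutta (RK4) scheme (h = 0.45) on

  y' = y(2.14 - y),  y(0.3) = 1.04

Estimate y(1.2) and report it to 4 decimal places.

1.8532

RK4: k1 = f(s_n, y_n); k2 = f(s_n + h/2, y_n + (h/2)·k1); k3 = f(s_n + h/2, y_n + (h/2)·k2); k4 = f(s_n + h, y_n + h·k3); y_{n+1} = y_n + (h/6)·(k1 + 2k2 + 2k3 + k4).
s=0.300000, y=1.040000:
  k1 = f(0.300000, 1.040000) = 1.144000
  k2 = f(0.525000, 1.297400) = 1.093189
  k3 = f(0.525000, 1.285968) = 1.098258
  k4 = f(0.750000, 1.534216) = 0.929403
  y ← 1.040000 + (0.45/6)·(k1 + 2k2 + 2k3 + k4) = 1.524222
s=0.750000, y=1.524222:
  k1 = f(0.750000, 1.524222) = 0.938582
  k2 = f(0.975000, 1.735403) = 0.702138
  k3 = f(0.975000, 1.682203) = 0.770107
  k4 = f(1.200000, 1.870770) = 0.503667
  y ← 1.524222 + (0.45/6)·(k1 + 2k2 + 2k3 + k4) = 1.853228
y(1.2) ≈ 1.8532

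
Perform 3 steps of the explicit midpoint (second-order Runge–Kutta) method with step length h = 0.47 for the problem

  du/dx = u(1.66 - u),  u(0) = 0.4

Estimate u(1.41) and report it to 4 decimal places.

1.2755

Midpoint: k1 = f(x_n, u_n); k2 = f(x_n + h/2, u_n + (h/2)·k1); u_{n+1} = u_n + h·k2.
x=0.000000, u=0.400000:
  k1 = f(0.000000, 0.400000) = 0.504000
  k2 = f(0.235000, 0.518440) = 0.591830
  u ← 0.400000 + 0.47·0.591830 = 0.678160
x=0.470000, u=0.678160:
  k1 = f(0.470000, 0.678160) = 0.665845
  k2 = f(0.705000, 0.834634) = 0.688879
  u ← 0.678160 + 0.47·0.688879 = 1.001933
x=0.940000, u=1.001933:
  k1 = f(0.940000, 1.001933) = 0.659339
  k2 = f(1.175000, 1.156878) = 0.582051
  u ← 1.001933 + 0.47·0.582051 = 1.275497
u(1.41) ≈ 1.2755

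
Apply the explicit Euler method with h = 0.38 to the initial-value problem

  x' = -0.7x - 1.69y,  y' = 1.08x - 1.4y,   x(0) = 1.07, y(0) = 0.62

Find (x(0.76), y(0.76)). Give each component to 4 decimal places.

Euler on (x,y): x_{n+1} = x_n + h·x', y_{n+1} = y_n + h·y'.
0.000000: (1.070000, 0.620000); f=(-1.796800, 0.287600) → (0.387216, 0.729288)
0.380000: (0.387216, 0.729288); f=(-1.503548, -0.602810) → (-0.184132, 0.500220)
(x(0.76), y(0.76)) ≈ (-0.1841, 0.5002)

-0.1841, 0.5002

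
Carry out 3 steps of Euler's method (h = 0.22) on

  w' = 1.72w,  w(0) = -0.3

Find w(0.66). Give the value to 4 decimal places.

Euler: w_{n+1} = w_n + h·f(t_n, w_n).
t=0.000000, w=-0.300000: f=-0.516000 → w ← -0.300000 + 0.22·(-0.516000) = -0.413520
t=0.220000, w=-0.413520: f=-0.711254 → w ← -0.413520 + 0.22·(-0.711254) = -0.569996
t=0.440000, w=-0.569996: f=-0.980393 → w ← -0.569996 + 0.22·(-0.980393) = -0.785682
w(0.66) ≈ -0.7857

-0.7857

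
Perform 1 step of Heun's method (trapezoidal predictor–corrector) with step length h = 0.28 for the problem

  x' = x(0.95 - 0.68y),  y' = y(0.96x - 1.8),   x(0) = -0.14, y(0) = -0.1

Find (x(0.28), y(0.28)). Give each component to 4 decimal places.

-0.1847, -0.0603

Heun on (x,y): k1 = f(t_n, state_n); k2 = f(t_n + h, state_n + h·k1); state_{n+1} = state_n + (h/2)·(k1 + k2).
0.000000: (-0.140000, -0.100000)
  k1 = (-0.142520, 0.193440)
  predictor → (-0.179906, -0.045837)
  k2 = (-0.176518, 0.090423)
  → (-0.184665, -0.060259)
(x(0.28), y(0.28)) ≈ (-0.1847, -0.0603)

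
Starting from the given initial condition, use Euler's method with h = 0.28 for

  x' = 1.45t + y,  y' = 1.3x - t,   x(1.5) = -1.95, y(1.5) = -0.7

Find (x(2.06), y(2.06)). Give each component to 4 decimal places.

Euler on (x,y): x_{n+1} = x_n + h·x', y_{n+1} = y_n + h·y'.
1.500000: (-1.950000, -0.700000); f=(1.475000, -4.035000) → (-1.537000, -1.829800)
1.780000: (-1.537000, -1.829800); f=(0.751200, -3.778100) → (-1.326664, -2.887668)
(x(2.06), y(2.06)) ≈ (-1.3267, -2.8877)

-1.3267, -2.8877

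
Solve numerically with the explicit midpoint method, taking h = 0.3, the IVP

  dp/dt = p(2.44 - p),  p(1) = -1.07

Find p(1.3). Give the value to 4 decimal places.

Midpoint: k1 = f(t_n, p_n); k2 = f(t_n + h/2, p_n + (h/2)·k1); p_{n+1} = p_n + h·k2.
t=1.000000, p=-1.070000:
  k1 = f(1.000000, -1.070000) = -3.755700
  k2 = f(1.150000, -1.633355) = -6.653235
  p ← -1.070000 + 0.3·(-6.653235) = -3.065970
p(1.3) ≈ -3.0660

-3.0660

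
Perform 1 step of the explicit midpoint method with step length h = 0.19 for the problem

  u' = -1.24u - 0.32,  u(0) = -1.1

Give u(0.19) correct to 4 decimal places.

-0.9250

Midpoint: k1 = f(t_n, u_n); k2 = f(t_n + h/2, u_n + (h/2)·k1); u_{n+1} = u_n + h·k2.
t=0.000000, u=-1.100000:
  k1 = f(0.000000, -1.100000) = 1.044000
  k2 = f(0.095000, -1.000820) = 0.921017
  u ← -1.100000 + 0.19·0.921017 = -0.925007
u(0.19) ≈ -0.9250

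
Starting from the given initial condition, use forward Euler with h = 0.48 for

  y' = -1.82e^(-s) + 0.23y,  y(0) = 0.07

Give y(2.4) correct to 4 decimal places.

Euler: y_{n+1} = y_n + h·f(s_n, y_n).
s=0.000000, y=0.070000: f=-1.803900 → y ← 0.070000 + 0.48·(-1.803900) = -0.795872
s=0.480000, y=-0.795872: f=-1.309236 → y ← -0.795872 + 0.48·(-1.309236) = -1.424305
s=0.960000, y=-1.424305: f=-1.024455 → y ← -1.424305 + 0.48·(-1.024455) = -1.916044
s=1.440000, y=-1.916044: f=-0.871899 → y ← -1.916044 + 0.48·(-0.871899) = -2.334555
s=1.920000, y=-2.334555: f=-0.803772 → y ← -2.334555 + 0.48·(-0.803772) = -2.720366
y(2.4) ≈ -2.7204

-2.7204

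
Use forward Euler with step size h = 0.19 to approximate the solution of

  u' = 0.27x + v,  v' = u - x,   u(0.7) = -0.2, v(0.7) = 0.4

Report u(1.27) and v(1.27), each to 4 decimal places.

Euler on (u,v): u_{n+1} = u_n + h·u', v_{n+1} = v_n + h·v'.
0.700000: (-0.200000, 0.400000); f=(0.589000, -0.900000) → (-0.088090, 0.229000)
0.890000: (-0.088090, 0.229000); f=(0.469300, -0.978090) → (0.001077, 0.043163)
1.080000: (0.001077, 0.043163); f=(0.334763, -1.078923) → (0.064682, -0.161832)
(u(1.27), v(1.27)) ≈ (0.0647, -0.1618)

0.0647, -0.1618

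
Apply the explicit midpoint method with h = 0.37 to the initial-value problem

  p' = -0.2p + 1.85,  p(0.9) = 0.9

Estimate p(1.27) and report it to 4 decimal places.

1.4950

Midpoint: k1 = f(x_n, p_n); k2 = f(x_n + h/2, p_n + (h/2)·k1); p_{n+1} = p_n + h·k2.
x=0.900000, p=0.900000:
  k1 = f(0.900000, 0.900000) = 1.670000
  k2 = f(1.085000, 1.208950) = 1.608210
  p ← 0.900000 + 0.37·1.608210 = 1.495038
p(1.27) ≈ 1.4950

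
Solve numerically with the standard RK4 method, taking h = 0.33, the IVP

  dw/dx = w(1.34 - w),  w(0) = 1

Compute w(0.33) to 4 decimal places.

RK4: k1 = f(x_n, w_n); k2 = f(x_n + h/2, w_n + (h/2)·k1); k3 = f(x_n + h/2, w_n + (h/2)·k2); k4 = f(x_n + h, w_n + h·k3); w_{n+1} = w_n + (h/6)·(k1 + 2k2 + 2k3 + k4).
x=0.000000, w=1.000000:
  k1 = f(0.000000, 1.000000) = 0.340000
  k2 = f(0.165000, 1.056100) = 0.299827
  k3 = f(0.165000, 1.049471) = 0.304901
  k4 = f(0.330000, 1.100617) = 0.263469
  w ← 1.000000 + (0.33/6)·(k1 + 2k2 + 2k3 + k4) = 1.099711
w(0.33) ≈ 1.0997

1.0997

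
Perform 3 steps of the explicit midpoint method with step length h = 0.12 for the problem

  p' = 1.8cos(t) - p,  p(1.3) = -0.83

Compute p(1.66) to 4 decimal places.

-0.5378

Midpoint: k1 = f(t_n, p_n); k2 = f(t_n + h/2, p_n + (h/2)·k1); p_{n+1} = p_n + h·k2.
t=1.300000, p=-0.830000:
  k1 = f(1.300000, -0.830000) = 1.311498
  k2 = f(1.360000, -0.751310) = 1.127940
  p ← -0.830000 + 0.12·1.127940 = -0.694647
t=1.420000, p=-0.694647:
  k1 = f(1.420000, -0.694647) = 0.965053
  k2 = f(1.480000, -0.636744) = 0.799953
  p ← -0.694647 + 0.12·0.799953 = -0.598653
t=1.540000, p=-0.598653:
  k1 = f(1.540000, -0.598653) = 0.654078
  k2 = f(1.600000, -0.559408) = 0.506849
  p ← -0.598653 + 0.12·0.506849 = -0.537831
p(1.66) ≈ -0.5378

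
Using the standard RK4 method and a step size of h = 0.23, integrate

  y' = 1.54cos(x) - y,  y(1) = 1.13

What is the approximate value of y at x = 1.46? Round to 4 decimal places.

RK4: k1 = f(x_n, y_n); k2 = f(x_n + h/2, y_n + (h/2)·k1); k3 = f(x_n + h/2, y_n + (h/2)·k2); k4 = f(x_n + h, y_n + h·k3); y_{n+1} = y_n + (h/6)·(k1 + 2k2 + 2k3 + k4).
x=1.000000, y=1.130000:
  k1 = f(1.000000, 1.130000) = -0.297934
  k2 = f(1.115000, 1.095738) = -0.417864
  k3 = f(1.115000, 1.081946) = -0.404072
  k4 = f(1.230000, 1.037063) = -0.522337
  y ← 1.130000 + (0.23/6)·(k1 + 2k2 + 2k3 + k4) = 1.035541
x=1.230000, y=1.035541:
  k1 = f(1.230000, 1.035541) = -0.520815
  k2 = f(1.345000, 0.975647) = -0.630868
  k3 = f(1.345000, 0.962991) = -0.618212
  k4 = f(1.460000, 0.893352) = -0.723075
  y ← 1.035541 + (0.23/6)·(k1 + 2k2 + 2k3 + k4) = 0.892096
y(1.46) ≈ 0.8921

0.8921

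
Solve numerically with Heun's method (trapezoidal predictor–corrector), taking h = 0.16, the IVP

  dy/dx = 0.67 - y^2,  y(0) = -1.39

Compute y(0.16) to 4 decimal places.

Heun: k1 = f(x_n, y_n); k2 = f(x_n + h, y_n + h·k1); y_{n+1} = y_n + (h/2)·(k1 + k2).
x=0.000000, y=-1.390000:
  k1 = f(0.000000, -1.390000) = -1.262100
  k2 = f(0.160000, -1.591936) = -1.864260
  y ← -1.390000 + (0.16/2)·(-1.262100 + (-1.864260)) = -1.640109
y(0.16) ≈ -1.6401

-1.6401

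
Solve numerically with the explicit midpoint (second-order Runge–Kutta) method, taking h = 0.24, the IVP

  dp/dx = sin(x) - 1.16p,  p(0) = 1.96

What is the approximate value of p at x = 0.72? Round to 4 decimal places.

1.0565

Midpoint: k1 = f(x_n, p_n); k2 = f(x_n + h/2, p_n + (h/2)·k1); p_{n+1} = p_n + h·k2.
x=0.000000, p=1.960000:
  k1 = f(0.000000, 1.960000) = -2.273600
  k2 = f(0.120000, 1.687168) = -1.837403
  p ← 1.960000 + 0.24·(-1.837403) = 1.519023
x=0.240000, p=1.519023:
  k1 = f(0.240000, 1.519023) = -1.524364
  k2 = f(0.360000, 1.336100) = -1.197601
  p ← 1.519023 + 0.24·(-1.197601) = 1.231599
x=0.480000, p=1.231599:
  k1 = f(0.480000, 1.231599) = -0.966876
  k2 = f(0.600000, 1.115574) = -0.729423
  p ← 1.231599 + 0.24·(-0.729423) = 1.056537
p(0.72) ≈ 1.0565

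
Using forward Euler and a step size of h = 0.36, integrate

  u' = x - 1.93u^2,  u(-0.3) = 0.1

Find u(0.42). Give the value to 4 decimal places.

Euler: u_{n+1} = u_n + h·f(x_n, u_n).
x=-0.300000, u=0.100000: f=-0.319300 → u ← 0.100000 + 0.36·(-0.319300) = -0.014948
x=0.060000, u=-0.014948: f=0.059569 → u ← -0.014948 + 0.36·0.059569 = 0.006497
u(0.42) ≈ 0.0065

0.0065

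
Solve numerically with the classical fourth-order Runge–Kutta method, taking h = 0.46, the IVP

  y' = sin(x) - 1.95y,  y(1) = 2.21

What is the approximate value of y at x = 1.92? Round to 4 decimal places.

0.7881

RK4: k1 = f(x_n, y_n); k2 = f(x_n + h/2, y_n + (h/2)·k1); k3 = f(x_n + h/2, y_n + (h/2)·k2); k4 = f(x_n + h, y_n + h·k3); y_{n+1} = y_n + (h/6)·(k1 + 2k2 + 2k3 + k4).
x=1.000000, y=2.210000:
  k1 = f(1.000000, 2.210000) = -3.468029
  k2 = f(1.230000, 1.412353) = -1.811600
  k3 = f(1.230000, 1.793332) = -2.554509
  k4 = f(1.460000, 1.034926) = -1.024237
  y ← 2.210000 + (0.46/6)·(k1 + 2k2 + 2k3 + k4) = 1.196123
x=1.460000, y=1.196123:
  k1 = f(1.460000, 1.196123) = -1.338571
  k2 = f(1.690000, 0.888252) = -0.739187
  k3 = f(1.690000, 1.026110) = -1.008011
  k4 = f(1.920000, 0.732438) = -0.488609
  y ← 1.196123 + (0.46/6)·(k1 + 2k2 + 2k3 + k4) = 0.788135
y(1.92) ≈ 0.7881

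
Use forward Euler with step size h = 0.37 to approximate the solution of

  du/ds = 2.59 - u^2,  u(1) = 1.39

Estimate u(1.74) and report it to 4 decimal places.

Euler: u_{n+1} = u_n + h·f(s_n, u_n).
s=1.000000, u=1.390000: f=0.657900 → u ← 1.390000 + 0.37·0.657900 = 1.633423
s=1.370000, u=1.633423: f=-0.078071 → u ← 1.633423 + 0.37·(-0.078071) = 1.604537
u(1.74) ≈ 1.6045

1.6045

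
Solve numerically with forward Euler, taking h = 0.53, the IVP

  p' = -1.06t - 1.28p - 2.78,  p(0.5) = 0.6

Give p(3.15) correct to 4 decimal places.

-4.1248

Euler: p_{n+1} = p_n + h·f(t_n, p_n).
t=0.500000, p=0.600000: f=-4.078000 → p ← 0.600000 + 0.53·(-4.078000) = -1.561340
t=1.030000, p=-1.561340: f=-1.873285 → p ← -1.561340 + 0.53·(-1.873285) = -2.554181
t=1.560000, p=-2.554181: f=-1.164248 → p ← -2.554181 + 0.53·(-1.164248) = -3.171233
t=2.090000, p=-3.171233: f=-0.936222 → p ← -3.171233 + 0.53·(-0.936222) = -3.667430
t=2.620000, p=-3.667430: f=-0.862889 → p ← -3.667430 + 0.53·(-0.862889) = -4.124762
p(3.15) ≈ -4.1248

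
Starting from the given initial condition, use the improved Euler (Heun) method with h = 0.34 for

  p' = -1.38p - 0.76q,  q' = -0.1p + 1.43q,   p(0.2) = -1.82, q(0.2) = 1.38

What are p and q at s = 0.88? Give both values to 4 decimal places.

-1.5847, 3.7247

Heun on (p,q): k1 = f(s_n, state_n); k2 = f(s_n + h, state_n + h·k1); state_{n+1} = state_n + (h/2)·(k1 + k2).
0.200000: (-1.820000, 1.380000)
  k1 = (1.462800, 2.155400)
  predictor → (-1.322648, 2.112836)
  k2 = (0.219499, 3.153620)
  → (-1.534009, 2.282533)
0.540000: (-1.534009, 2.282533)
  k1 = (0.382207, 3.417424)
  predictor → (-1.404059, 3.444458)
  k2 = (-0.680187, 5.065980)
  → (-1.584666, 3.724712)
(p(0.88), q(0.88)) ≈ (-1.5847, 3.7247)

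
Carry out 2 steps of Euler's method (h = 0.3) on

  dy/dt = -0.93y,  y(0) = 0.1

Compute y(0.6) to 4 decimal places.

Euler: y_{n+1} = y_n + h·f(t_n, y_n).
t=0.000000, y=0.100000: f=-0.093000 → y ← 0.100000 + 0.3·(-0.093000) = 0.072100
t=0.300000, y=0.072100: f=-0.067053 → y ← 0.072100 + 0.3·(-0.067053) = 0.051984
y(0.6) ≈ 0.0520

0.0520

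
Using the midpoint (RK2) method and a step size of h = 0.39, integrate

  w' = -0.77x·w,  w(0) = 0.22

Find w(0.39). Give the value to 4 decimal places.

Midpoint: k1 = f(x_n, w_n); k2 = f(x_n + h/2, w_n + (h/2)·k1); w_{n+1} = w_n + h·k2.
x=0.000000, w=0.220000:
  k1 = f(0.000000, 0.220000) = 0.000000
  k2 = f(0.195000, 0.220000) = -0.033033
  w ← 0.220000 + 0.39·(-0.033033) = 0.207117
w(0.39) ≈ 0.2071

0.2071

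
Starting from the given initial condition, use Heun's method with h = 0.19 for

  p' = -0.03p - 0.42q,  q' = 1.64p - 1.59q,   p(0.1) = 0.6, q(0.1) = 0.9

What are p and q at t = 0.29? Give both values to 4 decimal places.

Heun on (p,q): k1 = f(t_n, state_n); k2 = f(t_n + h, state_n + h·k1); state_{n+1} = state_n + (h/2)·(k1 + k2).
0.100000: (0.600000, 0.900000)
  k1 = (-0.396000, -0.447000)
  predictor → (0.524760, 0.815070)
  k2 = (-0.358072, -0.435355)
  → (0.528363, 0.816176)
(p(0.29), q(0.29)) ≈ (0.5284, 0.8162)

0.5284, 0.8162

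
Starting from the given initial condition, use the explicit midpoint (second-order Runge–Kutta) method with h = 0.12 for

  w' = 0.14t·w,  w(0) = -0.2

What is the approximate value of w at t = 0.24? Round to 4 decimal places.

Midpoint: k1 = f(t_n, w_n); k2 = f(t_n + h/2, w_n + (h/2)·k1); w_{n+1} = w_n + h·k2.
t=0.000000, w=-0.200000:
  k1 = f(0.000000, -0.200000) = 0.000000
  k2 = f(0.060000, -0.200000) = -0.001680
  w ← -0.200000 + 0.12·(-0.001680) = -0.200202
t=0.120000, w=-0.200202:
  k1 = f(0.120000, -0.200202) = -0.003363
  k2 = f(0.180000, -0.200403) = -0.005050
  w ← -0.200202 + 0.12·(-0.005050) = -0.200808
w(0.24) ≈ -0.2008

-0.2008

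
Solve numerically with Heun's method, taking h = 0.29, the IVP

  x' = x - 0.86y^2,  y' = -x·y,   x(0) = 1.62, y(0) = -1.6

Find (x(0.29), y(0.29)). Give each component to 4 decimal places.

Heun on (x,y): k1 = f(t_n, state_n); k2 = f(t_n + h, state_n + h·k1); state_{n+1} = state_n + (h/2)·(k1 + k2).
0.000000: (1.620000, -1.600000)
  k1 = (-0.581600, 2.592000)
  predictor → (1.451336, -0.848320)
  k2 = (0.832440, 1.231197)
  → (1.656372, -1.045636)
(x(0.29), y(0.29)) ≈ (1.6564, -1.0456)

1.6564, -1.0456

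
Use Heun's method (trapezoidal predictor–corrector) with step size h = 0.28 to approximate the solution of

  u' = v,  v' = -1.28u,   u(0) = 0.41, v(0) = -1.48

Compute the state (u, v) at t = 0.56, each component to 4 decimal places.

Heun on (u,v): k1 = f(t_n, state_n); k2 = f(t_n + h, state_n + h·k1); state_{n+1} = state_n + (h/2)·(k1 + k2).
0.000000: (0.410000, -1.480000)
  k1 = (-1.480000, -0.524800)
  predictor → (-0.004400, -1.626944)
  k2 = (-1.626944, 0.005632)
  → (-0.024972, -1.552684)
0.280000: (-0.024972, -1.552684)
  k1 = (-1.552684, 0.031964)
  predictor → (-0.459724, -1.543733)
  k2 = (-1.543733, 0.588446)
  → (-0.458471, -1.465826)
(u(0.56), v(0.56)) ≈ (-0.4585, -1.4658)

-0.4585, -1.4658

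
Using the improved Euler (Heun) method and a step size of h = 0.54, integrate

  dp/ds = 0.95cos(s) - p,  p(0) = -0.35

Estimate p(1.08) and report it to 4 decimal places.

0.2984

Heun: k1 = f(s_n, p_n); k2 = f(s_n + h, p_n + h·k1); p_{n+1} = p_n + (h/2)·(k1 + k2).
s=0.000000, p=-0.350000:
  k1 = f(0.000000, -0.350000) = 1.300000
  k2 = f(0.540000, 0.352000) = 0.462823
  p ← -0.350000 + (0.54/2)·(1.300000 + 0.462823) = 0.125962
s=0.540000, p=0.125962:
  k1 = f(0.540000, 0.125962) = 0.688861
  k2 = f(1.080000, 0.497947) = -0.050185
  p ← 0.125962 + (0.54/2)·(0.688861 + (-0.050185)) = 0.298405
p(1.08) ≈ 0.2984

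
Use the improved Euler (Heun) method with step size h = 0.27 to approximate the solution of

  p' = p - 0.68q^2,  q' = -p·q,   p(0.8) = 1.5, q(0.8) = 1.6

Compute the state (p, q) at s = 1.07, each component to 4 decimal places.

Heun on (p,q): k1 = f(s_n, state_n); k2 = f(s_n + h, state_n + h·k1); state_{n+1} = state_n + (h/2)·(k1 + k2).
0.800000: (1.500000, 1.600000)
  k1 = (-0.240800, -2.400000)
  predictor → (1.434984, 0.952000)
  k2 = (0.818697, -1.366105)
  → (1.578016, 1.091576)
(p(1.07), q(1.07)) ≈ (1.5780, 1.0916)

1.5780, 1.0916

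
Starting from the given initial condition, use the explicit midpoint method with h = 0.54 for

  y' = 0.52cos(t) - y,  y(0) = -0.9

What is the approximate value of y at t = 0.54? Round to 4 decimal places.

Midpoint: k1 = f(t_n, y_n); k2 = f(t_n + h/2, y_n + (h/2)·k1); y_{n+1} = y_n + h·k2.
t=0.000000, y=-0.900000:
  k1 = f(0.000000, -0.900000) = 1.420000
  k2 = f(0.270000, -0.516600) = 1.017761
  y ← -0.900000 + 0.54·1.017761 = -0.350409
y(0.54) ≈ -0.3504

-0.3504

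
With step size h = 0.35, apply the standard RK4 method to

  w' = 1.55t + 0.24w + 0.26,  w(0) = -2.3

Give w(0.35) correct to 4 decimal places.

-2.3090

RK4: k1 = f(t_n, w_n); k2 = f(t_n + h/2, w_n + (h/2)·k1); k3 = f(t_n + h/2, w_n + (h/2)·k2); k4 = f(t_n + h, w_n + h·k3); w_{n+1} = w_n + (h/6)·(k1 + 2k2 + 2k3 + k4).
t=0.000000, w=-2.300000:
  k1 = f(0.000000, -2.300000) = -0.292000
  k2 = f(0.175000, -2.351100) = -0.033014
  k3 = f(0.175000, -2.305777) = -0.022137
  k4 = f(0.350000, -2.307748) = 0.248641
  w ← -2.300000 + (0.35/6)·(k1 + 2k2 + 2k3 + k4) = -2.308964
w(0.35) ≈ -2.3090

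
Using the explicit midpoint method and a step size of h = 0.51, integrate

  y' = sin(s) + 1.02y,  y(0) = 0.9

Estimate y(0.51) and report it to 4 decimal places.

Midpoint: k1 = f(s_n, y_n); k2 = f(s_n + h/2, y_n + (h/2)·k1); y_{n+1} = y_n + h·k2.
s=0.000000, y=0.900000:
  k1 = f(0.000000, 0.900000) = 0.918000
  k2 = f(0.255000, 1.134090) = 1.409017
  y ← 0.900000 + 0.51·1.409017 = 1.618599
y(0.51) ≈ 1.6186

1.6186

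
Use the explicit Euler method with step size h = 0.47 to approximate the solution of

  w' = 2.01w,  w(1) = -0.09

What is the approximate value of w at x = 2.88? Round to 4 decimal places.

Euler: w_{n+1} = w_n + h·f(x_n, w_n).
x=1.000000, w=-0.090000: f=-0.180900 → w ← -0.090000 + 0.47·(-0.180900) = -0.175023
x=1.470000, w=-0.175023: f=-0.351796 → w ← -0.175023 + 0.47·(-0.351796) = -0.340367
x=1.940000, w=-0.340367: f=-0.684138 → w ← -0.340367 + 0.47·(-0.684138) = -0.661912
x=2.410000, w=-0.661912: f=-1.330443 → w ← -0.661912 + 0.47·(-1.330443) = -1.287221
w(2.88) ≈ -1.2872

-1.2872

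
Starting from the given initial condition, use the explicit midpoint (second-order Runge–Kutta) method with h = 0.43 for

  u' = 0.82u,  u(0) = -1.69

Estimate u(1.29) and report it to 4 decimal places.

Midpoint: k1 = f(t_n, u_n); k2 = f(t_n + h/2, u_n + (h/2)·k1); u_{n+1} = u_n + h·k2.
t=0.000000, u=-1.690000:
  k1 = f(0.000000, -1.690000) = -1.385800
  k2 = f(0.215000, -1.987947) = -1.630117
  u ← -1.690000 + 0.43·(-1.630117) = -2.390950
t=0.430000, u=-2.390950:
  k1 = f(0.430000, -2.390950) = -1.960579
  k2 = f(0.645000, -2.812475) = -2.306229
  u ← -2.390950 + 0.43·(-2.306229) = -3.382629
t=0.860000, u=-3.382629:
  k1 = f(0.860000, -3.382629) = -2.773756
  k2 = f(1.075000, -3.978986) = -3.262769
  u ← -3.382629 + 0.43·(-3.262769) = -4.785619
u(1.29) ≈ -4.7856

-4.7856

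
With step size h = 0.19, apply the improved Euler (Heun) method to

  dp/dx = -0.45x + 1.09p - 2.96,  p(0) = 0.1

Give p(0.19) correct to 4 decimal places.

Heun: k1 = f(x_n, p_n); k2 = f(x_n + h, p_n + h·k1); p_{n+1} = p_n + (h/2)·(k1 + k2).
x=0.000000, p=0.100000:
  k1 = f(0.000000, 0.100000) = -2.851000
  k2 = f(0.190000, -0.441690) = -3.526942
  p ← 0.100000 + (0.19/2)·(-2.851000 + (-3.526942)) = -0.505904
p(0.19) ≈ -0.5059

-0.5059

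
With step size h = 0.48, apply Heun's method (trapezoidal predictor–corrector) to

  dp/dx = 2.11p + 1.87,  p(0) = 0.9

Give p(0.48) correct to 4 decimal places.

3.6253

Heun: k1 = f(x_n, p_n); k2 = f(x_n + h, p_n + h·k1); p_{n+1} = p_n + (h/2)·(k1 + k2).
x=0.000000, p=0.900000:
  k1 = f(0.000000, 0.900000) = 3.769000
  k2 = f(0.480000, 2.709120) = 7.586243
  p ← 0.900000 + (0.48/2)·(3.769000 + 7.586243) = 3.625258
p(0.48) ≈ 3.6253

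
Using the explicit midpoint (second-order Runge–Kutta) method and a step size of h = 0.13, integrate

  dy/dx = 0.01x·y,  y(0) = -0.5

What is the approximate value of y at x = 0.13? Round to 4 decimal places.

Midpoint: k1 = f(x_n, y_n); k2 = f(x_n + h/2, y_n + (h/2)·k1); y_{n+1} = y_n + h·k2.
x=0.000000, y=-0.500000:
  k1 = f(0.000000, -0.500000) = 0.000000
  k2 = f(0.065000, -0.500000) = -0.000325
  y ← -0.500000 + 0.13·(-0.000325) = -0.500042
y(0.13) ≈ -0.5000

-0.5000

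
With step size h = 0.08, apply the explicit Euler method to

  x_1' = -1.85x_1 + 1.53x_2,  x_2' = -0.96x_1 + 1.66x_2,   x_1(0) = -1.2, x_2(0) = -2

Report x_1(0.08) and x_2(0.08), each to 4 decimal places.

Euler on (x_1,x_2): x_1_{n+1} = x_1_n + h·x_1', x_2_{n+1} = x_2_n + h·x_2'.
0.000000: (-1.200000, -2.000000); f=(-0.840000, -2.168000) → (-1.267200, -2.173440)
(x_1(0.08), x_2(0.08)) ≈ (-1.2672, -2.1734)

-1.2672, -2.1734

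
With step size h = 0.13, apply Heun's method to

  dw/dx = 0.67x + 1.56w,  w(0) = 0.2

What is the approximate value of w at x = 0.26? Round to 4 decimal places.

Heun: k1 = f(x_n, w_n); k2 = f(x_n + h, w_n + h·k1); w_{n+1} = w_n + (h/2)·(k1 + k2).
x=0.000000, w=0.200000:
  k1 = f(0.000000, 0.200000) = 0.312000
  k2 = f(0.130000, 0.240560) = 0.462374
  w ← 0.200000 + (0.13/2)·(0.312000 + 0.462374) = 0.250334
x=0.130000, w=0.250334:
  k1 = f(0.130000, 0.250334) = 0.477621
  k2 = f(0.260000, 0.312425) = 0.661583
  w ← 0.250334 + (0.13/2)·(0.477621 + 0.661583) = 0.324383
w(0.26) ≈ 0.3244

0.3244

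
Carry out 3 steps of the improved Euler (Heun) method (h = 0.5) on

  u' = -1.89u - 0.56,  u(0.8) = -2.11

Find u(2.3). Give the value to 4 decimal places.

Heun: k1 = f(x_n, u_n); k2 = f(x_n + h, u_n + h·k1); u_{n+1} = u_n + (h/2)·(k1 + k2).
x=0.800000, u=-2.110000:
  k1 = f(0.800000, -2.110000) = 3.427900
  k2 = f(1.300000, -0.396050) = 0.188534
  u ← -2.110000 + (0.5/2)·(3.427900 + 0.188534) = -1.205891
x=1.300000, u=-1.205891:
  k1 = f(1.300000, -1.205891) = 1.719135
  k2 = f(1.800000, -0.346324) = 0.094552
  u ← -1.205891 + (0.5/2)·(1.719135 + 0.094552) = -0.752470
x=1.800000, u=-0.752470:
  k1 = f(1.800000, -0.752470) = 0.862168
  k2 = f(2.300000, -0.321386) = 0.047419
  u ← -0.752470 + (0.5/2)·(0.862168 + 0.047419) = -0.525073
u(2.3) ≈ -0.5251

-0.5251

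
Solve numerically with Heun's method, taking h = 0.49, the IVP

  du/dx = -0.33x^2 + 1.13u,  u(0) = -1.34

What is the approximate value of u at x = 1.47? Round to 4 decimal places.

Heun: k1 = f(x_n, u_n); k2 = f(x_n + h, u_n + h·k1); u_{n+1} = u_n + (h/2)·(k1 + k2).
x=0.000000, u=-1.340000:
  k1 = f(0.000000, -1.340000) = -1.514200
  k2 = f(0.490000, -2.081958) = -2.431846
  u ← -1.340000 + (0.49/2)·(-1.514200 + (-2.431846)) = -2.306781
x=0.490000, u=-2.306781:
  k1 = f(0.490000, -2.306781) = -2.685896
  k2 = f(0.980000, -3.622870) = -4.410775
  u ← -2.306781 + (0.49/2)·(-2.685896 + (-4.410775)) = -4.045466
x=0.980000, u=-4.045466:
  k1 = f(0.980000, -4.045466) = -4.888308
  k2 = f(1.470000, -6.440736) = -7.991129
  u ← -4.045466 + (0.49/2)·(-4.888308 + (-7.991129)) = -7.200928
u(1.47) ≈ -7.2009

-7.2009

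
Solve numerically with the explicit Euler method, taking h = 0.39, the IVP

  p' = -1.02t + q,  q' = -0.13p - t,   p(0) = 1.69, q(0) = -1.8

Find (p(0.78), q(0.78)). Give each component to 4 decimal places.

0.0974, -2.0879

Euler on (p,q): p_{n+1} = p_n + h·p', q_{n+1} = q_n + h·q'.
0.000000: (1.690000, -1.800000); f=(-1.800000, -0.219700) → (0.988000, -1.885683)
0.390000: (0.988000, -1.885683); f=(-2.283483, -0.518440) → (0.097442, -2.087875)
(p(0.78), q(0.78)) ≈ (0.0974, -2.0879)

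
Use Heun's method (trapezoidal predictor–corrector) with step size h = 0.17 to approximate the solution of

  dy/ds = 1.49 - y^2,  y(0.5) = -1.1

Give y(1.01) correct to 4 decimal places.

-0.8537

Heun: k1 = f(s_n, y_n); k2 = f(s_n + h, y_n + h·k1); y_{n+1} = y_n + (h/2)·(k1 + k2).
s=0.500000, y=-1.100000:
  k1 = f(0.500000, -1.100000) = 0.280000
  k2 = f(0.670000, -1.052400) = 0.382454
  y ← -1.100000 + (0.17/2)·(0.280000 + 0.382454) = -1.043691
s=0.670000, y=-1.043691:
  k1 = f(0.670000, -1.043691) = 0.400708
  k2 = f(0.840000, -0.975571) = 0.538261
  y ← -1.043691 + (0.17/2)·(0.400708 + 0.538261) = -0.963879
s=0.840000, y=-0.963879:
  k1 = f(0.840000, -0.963879) = 0.560937
  k2 = f(1.010000, -0.868520) = 0.735674
  y ← -0.963879 + (0.17/2)·(0.560937 + 0.735674) = -0.853667
y(1.01) ≈ -0.8537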